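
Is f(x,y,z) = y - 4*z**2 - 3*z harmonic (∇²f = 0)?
No, ∇²f = -8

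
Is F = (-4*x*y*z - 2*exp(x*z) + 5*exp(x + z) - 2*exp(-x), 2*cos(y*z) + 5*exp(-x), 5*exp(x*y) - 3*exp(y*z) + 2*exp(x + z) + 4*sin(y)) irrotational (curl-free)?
No, ∇×F = (5*x*exp(x*y) + 2*y*sin(y*z) - 3*z*exp(y*z) + 4*cos(y), -4*x*y - 2*x*exp(x*z) - 5*y*exp(x*y) + 3*exp(x + z), 4*x*z - 5*exp(-x))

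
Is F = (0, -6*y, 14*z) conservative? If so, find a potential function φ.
Yes, F is conservative. φ = -3*y**2 + 7*z**2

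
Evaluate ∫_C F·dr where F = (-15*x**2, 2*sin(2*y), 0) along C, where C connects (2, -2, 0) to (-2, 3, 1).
-cos(6) + cos(4) + 80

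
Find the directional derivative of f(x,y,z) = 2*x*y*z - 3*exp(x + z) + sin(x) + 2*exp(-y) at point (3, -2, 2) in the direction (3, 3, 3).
sqrt(3)*(-6*exp(5) - 2*exp(2) - 8 + cos(3))/3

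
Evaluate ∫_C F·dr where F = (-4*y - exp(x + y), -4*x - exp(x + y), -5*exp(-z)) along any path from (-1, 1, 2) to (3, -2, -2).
-cosh(1) - sinh(1) + 21 + 10*sinh(2)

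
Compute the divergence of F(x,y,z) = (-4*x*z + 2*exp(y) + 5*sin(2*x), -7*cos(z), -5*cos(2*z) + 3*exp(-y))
-4*z + 10*sin(2*z) + 10*cos(2*x)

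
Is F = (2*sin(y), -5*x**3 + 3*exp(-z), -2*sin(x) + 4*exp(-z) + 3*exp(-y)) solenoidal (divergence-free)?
No, ∇·F = -4*exp(-z)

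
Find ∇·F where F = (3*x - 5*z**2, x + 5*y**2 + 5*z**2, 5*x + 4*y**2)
10*y + 3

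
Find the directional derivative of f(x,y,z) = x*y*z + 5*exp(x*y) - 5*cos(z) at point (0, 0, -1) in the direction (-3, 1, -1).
5*sqrt(11)*sin(1)/11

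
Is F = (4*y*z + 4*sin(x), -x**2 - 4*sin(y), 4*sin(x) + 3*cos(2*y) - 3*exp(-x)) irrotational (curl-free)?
No, ∇×F = (-6*sin(2*y), 4*y - 4*cos(x) - 3*exp(-x), -2*x - 4*z)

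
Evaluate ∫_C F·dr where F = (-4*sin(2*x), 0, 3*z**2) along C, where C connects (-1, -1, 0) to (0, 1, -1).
1 - 2*cos(2)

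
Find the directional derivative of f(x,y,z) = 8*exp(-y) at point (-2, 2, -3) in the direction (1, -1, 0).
4*sqrt(2)*exp(-2)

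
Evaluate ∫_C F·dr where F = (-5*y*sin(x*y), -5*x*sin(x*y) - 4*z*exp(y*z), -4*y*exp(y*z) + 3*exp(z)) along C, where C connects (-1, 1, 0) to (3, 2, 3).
-4*exp(6) - 5*cos(1) + 1 + 5*cos(6) + 3*exp(3)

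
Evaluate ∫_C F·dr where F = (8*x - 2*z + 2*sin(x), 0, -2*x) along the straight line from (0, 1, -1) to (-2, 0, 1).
22 - 2*cos(2)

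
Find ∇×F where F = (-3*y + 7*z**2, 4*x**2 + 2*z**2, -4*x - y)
(-4*z - 1, 14*z + 4, 8*x + 3)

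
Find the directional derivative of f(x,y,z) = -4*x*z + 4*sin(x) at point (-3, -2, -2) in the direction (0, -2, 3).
36*sqrt(13)/13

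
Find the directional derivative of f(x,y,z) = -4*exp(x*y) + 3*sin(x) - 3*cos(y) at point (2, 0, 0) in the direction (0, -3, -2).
24*sqrt(13)/13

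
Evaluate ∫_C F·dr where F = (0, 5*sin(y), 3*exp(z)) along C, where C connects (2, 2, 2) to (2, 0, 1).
-3*exp(2) - 5 + 5*cos(2) + 3*E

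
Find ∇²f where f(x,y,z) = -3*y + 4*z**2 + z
8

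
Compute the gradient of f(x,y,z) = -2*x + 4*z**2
(-2, 0, 8*z)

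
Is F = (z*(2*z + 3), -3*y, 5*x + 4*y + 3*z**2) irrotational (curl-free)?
No, ∇×F = (4, 4*z - 2, 0)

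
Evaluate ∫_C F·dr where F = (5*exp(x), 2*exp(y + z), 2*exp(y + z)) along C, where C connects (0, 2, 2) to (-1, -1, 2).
-2*exp(4) - 5 + 5*exp(-1) + 2*E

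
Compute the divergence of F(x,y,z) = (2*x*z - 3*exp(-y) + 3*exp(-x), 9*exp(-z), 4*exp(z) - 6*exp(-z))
2*z + 4*exp(z) + 6*exp(-z) - 3*exp(-x)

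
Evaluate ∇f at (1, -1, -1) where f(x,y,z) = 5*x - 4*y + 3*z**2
(5, -4, -6)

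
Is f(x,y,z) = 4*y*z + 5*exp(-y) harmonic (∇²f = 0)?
No, ∇²f = 5*exp(-y)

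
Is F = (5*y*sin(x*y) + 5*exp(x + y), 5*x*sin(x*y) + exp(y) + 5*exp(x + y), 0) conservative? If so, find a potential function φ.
Yes, F is conservative. φ = exp(y) + 5*exp(x + y) - 5*cos(x*y)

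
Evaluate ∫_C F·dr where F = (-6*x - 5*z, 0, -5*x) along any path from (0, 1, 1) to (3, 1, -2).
3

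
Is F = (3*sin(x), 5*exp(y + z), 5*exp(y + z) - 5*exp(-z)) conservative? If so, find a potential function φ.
Yes, F is conservative. φ = 5*exp(y + z) - 3*cos(x) + 5*exp(-z)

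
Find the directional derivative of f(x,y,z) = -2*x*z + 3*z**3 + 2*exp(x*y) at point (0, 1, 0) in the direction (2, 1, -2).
4/3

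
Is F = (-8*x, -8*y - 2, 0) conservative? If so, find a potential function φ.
Yes, F is conservative. φ = -4*x**2 - 4*y**2 - 2*y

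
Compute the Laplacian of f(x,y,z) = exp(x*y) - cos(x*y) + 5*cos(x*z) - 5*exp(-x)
((x**2*(exp(x*y) + cos(x*y)) - 5*x**2*cos(x*z) + y**2*exp(x*y) + y**2*cos(x*y) - 5*z**2*cos(x*z))*exp(x) - 5)*exp(-x)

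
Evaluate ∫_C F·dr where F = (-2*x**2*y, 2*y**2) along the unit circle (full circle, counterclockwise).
pi/2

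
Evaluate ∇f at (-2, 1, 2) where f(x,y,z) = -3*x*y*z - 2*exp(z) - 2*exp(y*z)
(-6, 12 - 4*exp(2), 6 - 4*exp(2))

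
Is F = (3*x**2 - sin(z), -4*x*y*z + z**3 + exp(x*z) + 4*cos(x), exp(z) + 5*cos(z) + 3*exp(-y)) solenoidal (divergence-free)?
No, ∇·F = -4*x*z + 6*x + exp(z) - 5*sin(z)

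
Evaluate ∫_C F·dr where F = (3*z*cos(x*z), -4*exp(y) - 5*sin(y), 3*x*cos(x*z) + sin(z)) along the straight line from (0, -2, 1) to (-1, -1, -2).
-4*exp(-1) + 4*exp(-2) - 6*cos(2) + 3*sin(2) + 6*cos(1)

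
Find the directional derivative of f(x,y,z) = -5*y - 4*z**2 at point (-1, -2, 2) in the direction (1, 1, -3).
43*sqrt(11)/11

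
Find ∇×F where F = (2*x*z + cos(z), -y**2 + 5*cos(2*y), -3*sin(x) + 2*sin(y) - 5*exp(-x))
(2*cos(y), 2*x - sin(z) + 3*cos(x) - 5*exp(-x), 0)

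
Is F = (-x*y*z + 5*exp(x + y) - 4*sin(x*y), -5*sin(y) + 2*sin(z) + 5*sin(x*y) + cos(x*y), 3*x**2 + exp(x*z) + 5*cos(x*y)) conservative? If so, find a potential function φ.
No, ∇×F = (-5*x*sin(x*y) - 2*cos(z), -x*y - 6*x + 5*y*sin(x*y) - z*exp(x*z), x*z + 4*x*cos(x*y) - y*sin(x*y) + 5*y*cos(x*y) - 5*exp(x + y)) ≠ 0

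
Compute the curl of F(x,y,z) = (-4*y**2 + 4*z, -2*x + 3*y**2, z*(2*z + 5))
(0, 4, 8*y - 2)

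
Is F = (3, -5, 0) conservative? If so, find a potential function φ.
Yes, F is conservative. φ = 3*x - 5*y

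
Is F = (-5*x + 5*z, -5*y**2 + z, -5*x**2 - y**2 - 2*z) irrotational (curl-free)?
No, ∇×F = (-2*y - 1, 10*x + 5, 0)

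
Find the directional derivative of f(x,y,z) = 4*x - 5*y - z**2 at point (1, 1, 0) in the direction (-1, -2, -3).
3*sqrt(14)/7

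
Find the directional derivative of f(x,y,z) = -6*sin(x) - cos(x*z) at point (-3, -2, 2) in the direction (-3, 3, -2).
9*sqrt(22)*cos(3)/11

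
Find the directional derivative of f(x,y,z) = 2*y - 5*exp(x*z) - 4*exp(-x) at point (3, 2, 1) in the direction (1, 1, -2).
sqrt(6)*(4 + 2*exp(3) + 25*exp(6))*exp(-3)/6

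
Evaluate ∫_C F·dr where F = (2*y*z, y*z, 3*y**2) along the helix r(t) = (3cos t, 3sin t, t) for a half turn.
9*pi*(5 - 2*pi)/4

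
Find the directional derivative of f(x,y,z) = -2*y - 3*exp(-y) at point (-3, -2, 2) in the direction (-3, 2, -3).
sqrt(22)*(-2 + 3*exp(2))/11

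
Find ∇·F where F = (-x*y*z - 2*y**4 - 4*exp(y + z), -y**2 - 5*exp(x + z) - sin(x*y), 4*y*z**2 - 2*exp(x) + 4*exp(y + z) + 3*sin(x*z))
-x*cos(x*y) + 3*x*cos(x*z) + 7*y*z - 2*y + 4*exp(y + z)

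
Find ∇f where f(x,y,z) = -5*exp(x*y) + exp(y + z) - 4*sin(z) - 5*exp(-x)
(-5*y*exp(x*y) + 5*exp(-x), -5*x*exp(x*y) + exp(y + z), exp(y + z) - 4*cos(z))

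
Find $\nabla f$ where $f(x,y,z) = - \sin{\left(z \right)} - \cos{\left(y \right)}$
(0, sin(y), -cos(z))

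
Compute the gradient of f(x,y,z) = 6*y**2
(0, 12*y, 0)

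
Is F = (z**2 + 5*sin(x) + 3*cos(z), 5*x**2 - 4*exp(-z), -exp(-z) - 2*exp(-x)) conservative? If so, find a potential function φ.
No, ∇×F = (-4*exp(-z), 2*z - 3*sin(z) - 2*exp(-x), 10*x) ≠ 0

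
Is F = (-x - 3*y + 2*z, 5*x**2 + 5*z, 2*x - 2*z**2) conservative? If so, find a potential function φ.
No, ∇×F = (-5, 0, 10*x + 3) ≠ 0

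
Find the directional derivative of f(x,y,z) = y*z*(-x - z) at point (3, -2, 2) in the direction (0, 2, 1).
-6*sqrt(5)/5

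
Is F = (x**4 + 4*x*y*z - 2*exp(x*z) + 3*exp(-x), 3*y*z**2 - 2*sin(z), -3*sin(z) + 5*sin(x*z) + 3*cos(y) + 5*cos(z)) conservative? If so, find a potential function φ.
No, ∇×F = (-6*y*z - 3*sin(y) + 2*cos(z), 4*x*y - 2*x*exp(x*z) - 5*z*cos(x*z), -4*x*z) ≠ 0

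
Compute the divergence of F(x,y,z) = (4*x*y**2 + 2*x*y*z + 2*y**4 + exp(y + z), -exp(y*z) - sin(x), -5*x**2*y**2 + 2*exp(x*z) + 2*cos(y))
2*x*exp(x*z) + 4*y**2 + 2*y*z - z*exp(y*z)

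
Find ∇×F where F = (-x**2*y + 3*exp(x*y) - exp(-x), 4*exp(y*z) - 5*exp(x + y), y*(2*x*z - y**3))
(2*x*z - 4*y**3 - 4*y*exp(y*z), -2*y*z, x**2 - 3*x*exp(x*y) - 5*exp(x + y))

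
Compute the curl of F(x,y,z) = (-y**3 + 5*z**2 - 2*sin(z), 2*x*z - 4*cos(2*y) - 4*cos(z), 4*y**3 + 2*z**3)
(-2*x + 12*y**2 - 4*sin(z), 10*z - 2*cos(z), 3*y**2 + 2*z)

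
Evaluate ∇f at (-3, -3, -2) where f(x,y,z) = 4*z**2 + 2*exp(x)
(2*exp(-3), 0, -16)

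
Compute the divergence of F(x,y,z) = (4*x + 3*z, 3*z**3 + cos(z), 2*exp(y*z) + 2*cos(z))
2*y*exp(y*z) - 2*sin(z) + 4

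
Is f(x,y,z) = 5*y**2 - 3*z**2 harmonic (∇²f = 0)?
No, ∇²f = 4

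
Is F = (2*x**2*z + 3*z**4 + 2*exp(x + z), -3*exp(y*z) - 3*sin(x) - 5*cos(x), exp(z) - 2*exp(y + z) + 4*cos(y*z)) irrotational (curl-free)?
No, ∇×F = (3*y*exp(y*z) - 4*z*sin(y*z) - 2*exp(y + z), 2*x**2 + 12*z**3 + 2*exp(x + z), 5*sin(x) - 3*cos(x))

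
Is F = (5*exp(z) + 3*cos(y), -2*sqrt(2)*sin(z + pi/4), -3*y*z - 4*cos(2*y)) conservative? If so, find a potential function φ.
No, ∇×F = (-3*z + 8*sin(2*y) + 2*sqrt(2)*cos(z + pi/4), 5*exp(z), 3*sin(y)) ≠ 0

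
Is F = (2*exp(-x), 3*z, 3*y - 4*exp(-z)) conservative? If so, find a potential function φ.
Yes, F is conservative. φ = 3*y*z + 4*exp(-z) - 2*exp(-x)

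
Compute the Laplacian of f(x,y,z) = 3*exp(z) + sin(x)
3*exp(z) - sin(x)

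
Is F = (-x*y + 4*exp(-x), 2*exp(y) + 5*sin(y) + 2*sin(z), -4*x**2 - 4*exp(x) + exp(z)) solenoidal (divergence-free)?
No, ∇·F = -y + 2*exp(y) + exp(z) + 5*cos(y) - 4*exp(-x)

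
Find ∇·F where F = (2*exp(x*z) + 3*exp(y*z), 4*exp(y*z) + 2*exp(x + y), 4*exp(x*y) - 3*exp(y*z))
-3*y*exp(y*z) + 2*z*exp(x*z) + 4*z*exp(y*z) + 2*exp(x + y)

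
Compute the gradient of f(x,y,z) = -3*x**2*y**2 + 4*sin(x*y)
(2*y*(-3*x*y + 2*cos(x*y)), 2*x*(-3*x*y + 2*cos(x*y)), 0)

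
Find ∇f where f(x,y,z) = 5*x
(5, 0, 0)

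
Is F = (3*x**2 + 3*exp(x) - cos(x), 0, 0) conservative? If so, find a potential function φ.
Yes, F is conservative. φ = x**3 + 3*exp(x) - sin(x)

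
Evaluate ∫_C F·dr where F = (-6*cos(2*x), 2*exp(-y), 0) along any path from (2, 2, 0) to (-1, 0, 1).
3*sin(4) - 2 + 2*exp(-2) + 3*sin(2)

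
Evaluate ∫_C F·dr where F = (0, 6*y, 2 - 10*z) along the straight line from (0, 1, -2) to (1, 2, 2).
17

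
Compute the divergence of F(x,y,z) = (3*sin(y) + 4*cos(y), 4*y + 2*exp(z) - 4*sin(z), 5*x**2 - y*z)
4 - y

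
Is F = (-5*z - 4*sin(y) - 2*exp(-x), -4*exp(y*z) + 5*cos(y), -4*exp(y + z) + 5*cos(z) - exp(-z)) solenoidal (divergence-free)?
No, ∇·F = -4*z*exp(y*z) - 4*exp(y + z) - 5*sin(y) - 5*sin(z) + exp(-z) + 2*exp(-x)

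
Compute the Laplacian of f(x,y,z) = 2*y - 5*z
0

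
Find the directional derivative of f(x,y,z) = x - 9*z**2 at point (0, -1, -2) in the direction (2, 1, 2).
74/3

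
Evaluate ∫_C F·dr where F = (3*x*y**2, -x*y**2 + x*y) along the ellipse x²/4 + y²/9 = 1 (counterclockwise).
-27*pi/2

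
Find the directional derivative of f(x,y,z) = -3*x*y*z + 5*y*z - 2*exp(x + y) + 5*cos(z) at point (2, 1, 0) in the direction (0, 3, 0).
-2*exp(3)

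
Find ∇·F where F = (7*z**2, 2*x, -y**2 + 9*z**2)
18*z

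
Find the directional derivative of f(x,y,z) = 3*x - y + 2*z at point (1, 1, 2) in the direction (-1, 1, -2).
-4*sqrt(6)/3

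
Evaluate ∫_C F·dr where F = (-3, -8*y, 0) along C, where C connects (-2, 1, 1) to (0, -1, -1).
-6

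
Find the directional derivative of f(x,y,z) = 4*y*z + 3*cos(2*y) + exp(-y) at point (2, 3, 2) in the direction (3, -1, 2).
sqrt(14)*(6*exp(3)*sin(6) + 1 + 16*exp(3))*exp(-3)/14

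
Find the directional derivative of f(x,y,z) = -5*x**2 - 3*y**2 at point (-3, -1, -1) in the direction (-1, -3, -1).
-48*sqrt(11)/11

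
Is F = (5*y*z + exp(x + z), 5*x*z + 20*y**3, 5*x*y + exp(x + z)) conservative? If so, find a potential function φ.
Yes, F is conservative. φ = 5*x*y*z + 5*y**4 + exp(x + z)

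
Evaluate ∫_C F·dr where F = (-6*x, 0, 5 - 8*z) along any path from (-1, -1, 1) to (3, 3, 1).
-24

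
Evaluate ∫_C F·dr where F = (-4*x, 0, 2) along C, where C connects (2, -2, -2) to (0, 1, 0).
12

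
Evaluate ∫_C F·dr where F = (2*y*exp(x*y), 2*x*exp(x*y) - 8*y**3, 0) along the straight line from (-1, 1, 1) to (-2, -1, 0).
-(2 - 2*exp(3))*exp(-1)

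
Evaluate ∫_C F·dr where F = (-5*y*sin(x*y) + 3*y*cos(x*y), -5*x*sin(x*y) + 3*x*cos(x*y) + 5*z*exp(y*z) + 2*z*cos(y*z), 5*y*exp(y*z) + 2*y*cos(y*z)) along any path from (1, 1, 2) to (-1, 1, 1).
-5*exp(2) - 4*sin(1) - 2*sin(2) + 5*E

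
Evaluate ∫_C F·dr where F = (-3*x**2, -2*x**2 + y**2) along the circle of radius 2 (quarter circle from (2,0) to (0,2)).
0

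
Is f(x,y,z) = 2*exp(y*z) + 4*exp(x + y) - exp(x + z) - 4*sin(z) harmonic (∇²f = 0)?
No, ∇²f = 2*y**2*exp(y*z) + 2*z**2*exp(y*z) + 8*exp(x + y) - 2*exp(x + z) + 4*sin(z)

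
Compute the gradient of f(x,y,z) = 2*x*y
(2*y, 2*x, 0)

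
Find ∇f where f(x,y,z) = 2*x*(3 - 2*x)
(6 - 8*x, 0, 0)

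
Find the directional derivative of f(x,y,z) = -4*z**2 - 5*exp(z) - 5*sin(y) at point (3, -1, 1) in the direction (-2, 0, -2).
sqrt(2)*(8 + 5*E)/2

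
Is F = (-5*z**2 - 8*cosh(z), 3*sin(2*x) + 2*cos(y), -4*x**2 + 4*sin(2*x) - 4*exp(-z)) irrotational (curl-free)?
No, ∇×F = (0, 8*x - 10*z - 8*cos(2*x) - 8*sinh(z), 6*cos(2*x))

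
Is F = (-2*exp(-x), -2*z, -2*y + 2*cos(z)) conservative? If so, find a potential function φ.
Yes, F is conservative. φ = -2*y*z + 2*sin(z) + 2*exp(-x)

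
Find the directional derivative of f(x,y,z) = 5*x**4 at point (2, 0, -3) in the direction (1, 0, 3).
16*sqrt(10)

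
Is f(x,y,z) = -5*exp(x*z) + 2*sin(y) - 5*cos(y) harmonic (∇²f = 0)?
No, ∇²f = -5*x**2*exp(x*z) - 5*z**2*exp(x*z) - 2*sin(y) + 5*cos(y)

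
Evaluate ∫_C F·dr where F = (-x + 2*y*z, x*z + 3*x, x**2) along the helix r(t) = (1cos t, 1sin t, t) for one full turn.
pi*(4 - pi)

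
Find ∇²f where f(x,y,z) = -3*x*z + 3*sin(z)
-3*sin(z)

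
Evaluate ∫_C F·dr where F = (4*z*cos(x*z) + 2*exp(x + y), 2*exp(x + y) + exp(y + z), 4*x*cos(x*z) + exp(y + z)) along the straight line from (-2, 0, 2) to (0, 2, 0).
4*sin(4) + 4*sinh(2)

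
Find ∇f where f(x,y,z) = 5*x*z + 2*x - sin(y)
(5*z + 2, -cos(y), 5*x)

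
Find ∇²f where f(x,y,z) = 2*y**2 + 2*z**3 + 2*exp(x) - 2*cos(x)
12*z + 2*exp(x) + 2*cos(x) + 4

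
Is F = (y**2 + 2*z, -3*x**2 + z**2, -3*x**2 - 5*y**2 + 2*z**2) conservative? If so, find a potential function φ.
No, ∇×F = (-10*y - 2*z, 6*x + 2, -6*x - 2*y) ≠ 0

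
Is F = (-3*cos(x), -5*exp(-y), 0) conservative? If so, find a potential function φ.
Yes, F is conservative. φ = -3*sin(x) + 5*exp(-y)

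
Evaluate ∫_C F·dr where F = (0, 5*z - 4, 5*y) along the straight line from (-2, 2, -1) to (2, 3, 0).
6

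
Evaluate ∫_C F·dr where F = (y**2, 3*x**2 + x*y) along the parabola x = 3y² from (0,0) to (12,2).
1044/5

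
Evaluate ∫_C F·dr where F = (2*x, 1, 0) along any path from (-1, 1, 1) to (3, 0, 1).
7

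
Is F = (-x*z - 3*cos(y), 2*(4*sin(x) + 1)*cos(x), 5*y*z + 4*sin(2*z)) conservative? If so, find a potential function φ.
No, ∇×F = (5*z, -x, -2*sin(x) - 3*sin(y) + 8*cos(2*x)) ≠ 0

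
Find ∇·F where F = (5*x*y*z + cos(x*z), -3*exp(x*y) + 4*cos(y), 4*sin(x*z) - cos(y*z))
-3*x*exp(x*y) + 4*x*cos(x*z) + 5*y*z + y*sin(y*z) - z*sin(x*z) - 4*sin(y)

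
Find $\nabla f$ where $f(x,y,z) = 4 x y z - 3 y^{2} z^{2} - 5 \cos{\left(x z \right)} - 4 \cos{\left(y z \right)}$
(z*(4*y + 5*sin(x*z)), 2*z*(2*x - 3*y*z + 2*sin(y*z)), 4*x*y + 5*x*sin(x*z) - 6*y**2*z + 4*y*sin(y*z))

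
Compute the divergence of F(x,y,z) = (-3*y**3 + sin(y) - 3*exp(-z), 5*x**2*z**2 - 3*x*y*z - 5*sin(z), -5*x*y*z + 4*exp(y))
x*(-5*y - 3*z)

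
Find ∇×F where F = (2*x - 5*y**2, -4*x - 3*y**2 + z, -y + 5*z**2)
(-2, 0, 10*y - 4)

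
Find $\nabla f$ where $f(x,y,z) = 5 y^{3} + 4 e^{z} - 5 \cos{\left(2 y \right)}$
(0, 15*y**2 + 10*sin(2*y), 4*exp(z))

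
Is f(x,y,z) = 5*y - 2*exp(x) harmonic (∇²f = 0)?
No, ∇²f = -2*exp(x)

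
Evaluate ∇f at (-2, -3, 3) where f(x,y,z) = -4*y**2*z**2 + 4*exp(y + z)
(0, 220, -212)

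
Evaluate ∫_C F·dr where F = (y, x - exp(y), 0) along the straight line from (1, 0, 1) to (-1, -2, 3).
3 - exp(-2)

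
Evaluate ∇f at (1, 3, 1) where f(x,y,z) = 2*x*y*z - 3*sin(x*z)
(6 - 3*cos(1), 2, 6 - 3*cos(1))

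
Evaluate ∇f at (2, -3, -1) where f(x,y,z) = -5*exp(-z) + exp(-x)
(-exp(-2), 0, 5*E)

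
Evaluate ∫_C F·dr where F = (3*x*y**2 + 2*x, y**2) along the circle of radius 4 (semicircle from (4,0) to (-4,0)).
0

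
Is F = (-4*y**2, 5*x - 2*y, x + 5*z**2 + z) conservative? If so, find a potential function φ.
No, ∇×F = (0, -1, 8*y + 5) ≠ 0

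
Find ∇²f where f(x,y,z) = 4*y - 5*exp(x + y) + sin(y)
-10*exp(x + y) - sin(y)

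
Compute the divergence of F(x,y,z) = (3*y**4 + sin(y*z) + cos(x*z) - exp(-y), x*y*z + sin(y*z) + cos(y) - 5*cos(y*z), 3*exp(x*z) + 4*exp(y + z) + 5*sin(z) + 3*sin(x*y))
x*z + 3*x*exp(x*z) - z*sin(x*z) + 5*z*sin(y*z) + z*cos(y*z) + 4*exp(y + z) - sin(y) + 5*cos(z)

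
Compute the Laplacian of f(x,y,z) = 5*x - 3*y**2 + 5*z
-6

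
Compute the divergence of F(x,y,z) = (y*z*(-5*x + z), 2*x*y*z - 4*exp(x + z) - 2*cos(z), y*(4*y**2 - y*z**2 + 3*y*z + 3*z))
2*x*z - 5*y*z + y*(-2*y*z + 3*y + 3)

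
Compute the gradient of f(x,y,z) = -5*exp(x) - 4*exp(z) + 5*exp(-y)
(-5*exp(x), -5*exp(-y), -4*exp(z))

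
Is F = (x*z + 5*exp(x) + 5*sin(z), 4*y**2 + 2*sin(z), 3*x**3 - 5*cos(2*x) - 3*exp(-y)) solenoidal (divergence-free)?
No, ∇·F = 8*y + z + 5*exp(x)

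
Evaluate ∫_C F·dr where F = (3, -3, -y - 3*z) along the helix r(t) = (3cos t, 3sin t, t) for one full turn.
-6*pi**2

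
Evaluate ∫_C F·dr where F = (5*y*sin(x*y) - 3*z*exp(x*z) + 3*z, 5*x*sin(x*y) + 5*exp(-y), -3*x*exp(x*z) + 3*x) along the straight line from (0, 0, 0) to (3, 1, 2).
-3*exp(6) - 5*exp(-1) - 5*cos(3) + 31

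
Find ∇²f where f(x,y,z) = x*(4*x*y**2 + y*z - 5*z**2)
8*x**2 - 10*x + 8*y**2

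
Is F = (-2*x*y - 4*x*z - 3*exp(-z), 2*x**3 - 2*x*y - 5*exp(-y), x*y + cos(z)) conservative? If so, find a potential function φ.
No, ∇×F = (x, -4*x - y + 3*exp(-z), 6*x**2 + 2*x - 2*y) ≠ 0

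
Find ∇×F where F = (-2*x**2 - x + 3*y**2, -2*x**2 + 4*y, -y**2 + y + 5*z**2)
(1 - 2*y, 0, -4*x - 6*y)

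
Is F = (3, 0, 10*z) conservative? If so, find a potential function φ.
Yes, F is conservative. φ = 3*x + 5*z**2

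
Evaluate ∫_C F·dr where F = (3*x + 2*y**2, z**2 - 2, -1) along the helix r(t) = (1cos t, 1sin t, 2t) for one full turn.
12*pi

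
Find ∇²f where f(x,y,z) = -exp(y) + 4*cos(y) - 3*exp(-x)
-exp(y) - 4*cos(y) - 3*exp(-x)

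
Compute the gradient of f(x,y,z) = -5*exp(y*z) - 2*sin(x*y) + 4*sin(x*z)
(-2*y*cos(x*y) + 4*z*cos(x*z), -2*x*cos(x*y) - 5*z*exp(y*z), 4*x*cos(x*z) - 5*y*exp(y*z))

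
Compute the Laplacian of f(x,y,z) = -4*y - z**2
-2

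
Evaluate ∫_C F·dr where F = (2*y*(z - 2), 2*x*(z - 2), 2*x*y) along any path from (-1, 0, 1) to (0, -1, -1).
0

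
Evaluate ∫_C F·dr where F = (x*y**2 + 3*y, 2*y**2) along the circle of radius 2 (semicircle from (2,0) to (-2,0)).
-6*pi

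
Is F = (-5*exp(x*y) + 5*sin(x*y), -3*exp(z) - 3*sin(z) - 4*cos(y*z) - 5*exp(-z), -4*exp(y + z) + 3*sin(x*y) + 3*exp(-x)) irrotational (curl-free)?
No, ∇×F = (3*x*cos(x*y) - 4*y*sin(y*z) + 3*exp(z) - 4*exp(y + z) + 3*cos(z) - 5*exp(-z), -3*y*cos(x*y) + 3*exp(-x), 5*x*(exp(x*y) - cos(x*y)))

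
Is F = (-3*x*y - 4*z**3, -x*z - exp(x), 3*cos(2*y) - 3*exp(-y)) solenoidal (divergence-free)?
No, ∇·F = -3*y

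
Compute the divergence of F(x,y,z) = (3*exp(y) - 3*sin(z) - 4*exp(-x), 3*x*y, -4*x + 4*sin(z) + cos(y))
3*x + 4*cos(z) + 4*exp(-x)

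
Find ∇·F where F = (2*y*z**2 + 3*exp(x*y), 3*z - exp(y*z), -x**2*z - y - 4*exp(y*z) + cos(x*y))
-x**2 + 3*y*exp(x*y) - 4*y*exp(y*z) - z*exp(y*z)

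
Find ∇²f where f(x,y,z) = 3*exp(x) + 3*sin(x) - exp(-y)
3*exp(x) - 3*sin(x) - exp(-y)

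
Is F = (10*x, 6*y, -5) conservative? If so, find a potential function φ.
Yes, F is conservative. φ = 5*x**2 + 3*y**2 - 5*z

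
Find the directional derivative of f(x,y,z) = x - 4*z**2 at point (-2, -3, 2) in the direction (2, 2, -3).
50*sqrt(17)/17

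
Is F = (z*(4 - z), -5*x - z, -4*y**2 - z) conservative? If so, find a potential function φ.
No, ∇×F = (1 - 8*y, 4 - 2*z, -5) ≠ 0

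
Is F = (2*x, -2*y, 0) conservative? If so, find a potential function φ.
Yes, F is conservative. φ = x**2 - y**2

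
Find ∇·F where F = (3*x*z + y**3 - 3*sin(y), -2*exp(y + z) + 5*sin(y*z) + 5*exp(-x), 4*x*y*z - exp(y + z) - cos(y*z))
4*x*y + y*sin(y*z) + 5*z*cos(y*z) + 3*z - 3*exp(y + z)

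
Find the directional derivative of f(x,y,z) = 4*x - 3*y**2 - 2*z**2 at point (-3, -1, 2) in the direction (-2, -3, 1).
-17*sqrt(14)/7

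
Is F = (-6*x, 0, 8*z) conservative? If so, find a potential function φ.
Yes, F is conservative. φ = -3*x**2 + 4*z**2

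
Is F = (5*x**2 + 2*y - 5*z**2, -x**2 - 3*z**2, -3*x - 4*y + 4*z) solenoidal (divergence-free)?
No, ∇·F = 10*x + 4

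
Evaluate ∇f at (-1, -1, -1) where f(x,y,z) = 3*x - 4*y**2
(3, 8, 0)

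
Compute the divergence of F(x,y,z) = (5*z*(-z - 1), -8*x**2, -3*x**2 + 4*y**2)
0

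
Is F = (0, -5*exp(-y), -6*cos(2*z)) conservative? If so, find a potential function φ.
Yes, F is conservative. φ = -3*sin(2*z) + 5*exp(-y)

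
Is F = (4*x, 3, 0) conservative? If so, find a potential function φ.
Yes, F is conservative. φ = 2*x**2 + 3*y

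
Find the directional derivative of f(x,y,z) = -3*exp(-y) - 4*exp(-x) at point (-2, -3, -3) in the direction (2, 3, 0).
sqrt(13)*(8 + 9*E)*exp(2)/13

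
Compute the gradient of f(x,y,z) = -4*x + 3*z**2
(-4, 0, 6*z)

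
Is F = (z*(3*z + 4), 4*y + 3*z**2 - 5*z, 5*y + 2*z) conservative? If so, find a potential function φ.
No, ∇×F = (10 - 6*z, 6*z + 4, 0) ≠ 0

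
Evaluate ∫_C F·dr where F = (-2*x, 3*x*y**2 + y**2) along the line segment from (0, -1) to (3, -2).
-289/12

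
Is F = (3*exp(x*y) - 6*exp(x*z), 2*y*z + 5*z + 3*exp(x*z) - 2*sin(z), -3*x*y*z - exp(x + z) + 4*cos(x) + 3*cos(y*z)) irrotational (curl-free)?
No, ∇×F = (-3*x*z - 3*x*exp(x*z) - 2*y - 3*z*sin(y*z) + 2*cos(z) - 5, -6*x*exp(x*z) + 3*y*z + exp(x + z) + 4*sin(x), -3*x*exp(x*y) + 3*z*exp(x*z))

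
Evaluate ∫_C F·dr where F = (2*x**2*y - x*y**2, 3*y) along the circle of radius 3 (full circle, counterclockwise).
-81*pi/2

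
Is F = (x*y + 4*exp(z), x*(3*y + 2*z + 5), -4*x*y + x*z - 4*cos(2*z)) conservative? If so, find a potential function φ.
No, ∇×F = (-6*x, 4*y - z + 4*exp(z), -x + 3*y + 2*z + 5) ≠ 0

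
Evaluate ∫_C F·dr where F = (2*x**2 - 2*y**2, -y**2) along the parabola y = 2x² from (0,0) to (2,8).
-3248/15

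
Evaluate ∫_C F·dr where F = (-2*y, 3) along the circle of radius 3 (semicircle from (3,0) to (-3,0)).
9*pi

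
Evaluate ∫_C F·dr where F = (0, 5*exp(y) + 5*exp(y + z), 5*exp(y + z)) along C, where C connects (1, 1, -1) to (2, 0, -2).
5*(1 - exp(3))*exp(-2)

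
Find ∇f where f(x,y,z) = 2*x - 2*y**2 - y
(2, -4*y - 1, 0)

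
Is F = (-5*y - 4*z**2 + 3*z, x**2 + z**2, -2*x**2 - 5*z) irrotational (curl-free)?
No, ∇×F = (-2*z, 4*x - 8*z + 3, 2*x + 5)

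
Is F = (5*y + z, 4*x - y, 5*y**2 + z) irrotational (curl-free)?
No, ∇×F = (10*y, 1, -1)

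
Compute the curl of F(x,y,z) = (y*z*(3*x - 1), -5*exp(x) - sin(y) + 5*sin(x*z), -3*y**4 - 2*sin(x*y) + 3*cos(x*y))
(-3*x*sin(x*y) - 2*x*cos(x*y) - 5*x*cos(x*z) - 12*y**3, y*(3*x + 3*sin(x*y) + 2*cos(x*y) - 1), -3*x*z + 5*z*cos(x*z) + z - 5*exp(x))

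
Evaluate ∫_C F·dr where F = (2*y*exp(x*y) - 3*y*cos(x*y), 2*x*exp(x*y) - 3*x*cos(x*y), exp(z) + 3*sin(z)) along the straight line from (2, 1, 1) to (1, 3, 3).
-2*exp(2) - E + 3*cos(1) - 3*sqrt(2)*sin(pi/4 + 3) + 3*sin(2) + 3*exp(3)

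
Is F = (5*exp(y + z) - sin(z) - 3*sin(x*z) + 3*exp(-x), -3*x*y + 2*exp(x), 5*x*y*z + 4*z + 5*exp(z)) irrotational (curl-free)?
No, ∇×F = (5*x*z, -3*x*cos(x*z) - 5*y*z + 5*exp(y + z) - cos(z), -3*y + 2*exp(x) - 5*exp(y + z))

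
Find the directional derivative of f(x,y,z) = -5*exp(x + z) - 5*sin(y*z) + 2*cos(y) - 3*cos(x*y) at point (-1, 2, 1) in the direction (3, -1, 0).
sqrt(10)*(-19*sin(2) - 15 + 5*cos(2))/10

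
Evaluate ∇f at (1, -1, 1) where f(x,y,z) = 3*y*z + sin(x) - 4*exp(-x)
(cos(1) + 4*exp(-1), 3, -3)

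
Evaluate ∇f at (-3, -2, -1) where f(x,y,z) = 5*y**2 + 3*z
(0, -20, 3)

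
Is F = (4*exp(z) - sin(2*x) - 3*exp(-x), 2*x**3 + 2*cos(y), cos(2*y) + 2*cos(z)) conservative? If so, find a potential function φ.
No, ∇×F = (-2*sin(2*y), 4*exp(z), 6*x**2) ≠ 0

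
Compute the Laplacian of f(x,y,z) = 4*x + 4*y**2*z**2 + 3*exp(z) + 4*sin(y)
8*y**2 + 8*z**2 + 3*exp(z) - 4*sin(y)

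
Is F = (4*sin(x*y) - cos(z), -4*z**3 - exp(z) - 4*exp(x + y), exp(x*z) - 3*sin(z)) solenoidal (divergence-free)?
No, ∇·F = x*exp(x*z) + 4*y*cos(x*y) - 4*exp(x + y) - 3*cos(z)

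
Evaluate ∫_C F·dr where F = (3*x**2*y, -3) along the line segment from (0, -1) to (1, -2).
5/4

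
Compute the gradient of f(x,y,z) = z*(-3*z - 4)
(0, 0, -6*z - 4)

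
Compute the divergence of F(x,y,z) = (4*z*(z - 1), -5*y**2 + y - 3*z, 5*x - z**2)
-10*y - 2*z + 1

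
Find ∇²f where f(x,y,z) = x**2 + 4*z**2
10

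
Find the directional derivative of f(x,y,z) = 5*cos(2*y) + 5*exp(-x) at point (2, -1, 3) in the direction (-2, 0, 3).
10*sqrt(13)*exp(-2)/13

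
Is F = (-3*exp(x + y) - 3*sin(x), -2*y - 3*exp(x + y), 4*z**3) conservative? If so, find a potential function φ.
Yes, F is conservative. φ = -y**2 + z**4 - 3*exp(x + y) + 3*cos(x)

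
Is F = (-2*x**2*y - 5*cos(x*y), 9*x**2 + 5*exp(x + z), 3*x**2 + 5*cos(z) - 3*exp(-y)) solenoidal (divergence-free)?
No, ∇·F = -4*x*y + 5*y*sin(x*y) - 5*sin(z)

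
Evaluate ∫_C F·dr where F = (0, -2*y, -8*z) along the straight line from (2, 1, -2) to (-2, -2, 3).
-23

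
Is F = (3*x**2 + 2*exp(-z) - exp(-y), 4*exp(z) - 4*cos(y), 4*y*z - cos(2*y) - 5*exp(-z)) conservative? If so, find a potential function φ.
No, ∇×F = (4*z - 4*exp(z) + 2*sin(2*y), -2*exp(-z), -exp(-y)) ≠ 0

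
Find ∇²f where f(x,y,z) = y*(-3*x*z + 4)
0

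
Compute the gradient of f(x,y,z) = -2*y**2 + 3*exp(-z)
(0, -4*y, -3*exp(-z))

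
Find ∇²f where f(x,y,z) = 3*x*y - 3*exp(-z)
-3*exp(-z)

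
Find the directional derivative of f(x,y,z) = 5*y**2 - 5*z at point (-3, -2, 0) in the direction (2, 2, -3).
-25*sqrt(17)/17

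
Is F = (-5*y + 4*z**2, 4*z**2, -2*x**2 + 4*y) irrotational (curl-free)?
No, ∇×F = (4 - 8*z, 4*x + 8*z, 5)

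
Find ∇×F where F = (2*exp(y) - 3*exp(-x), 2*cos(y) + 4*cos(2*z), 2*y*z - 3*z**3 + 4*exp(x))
(2*z + 8*sin(2*z), -4*exp(x), -2*exp(y))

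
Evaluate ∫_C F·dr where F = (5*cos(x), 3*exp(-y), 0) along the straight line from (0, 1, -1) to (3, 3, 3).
-3*exp(-3) + 5*sin(3) + 3*exp(-1)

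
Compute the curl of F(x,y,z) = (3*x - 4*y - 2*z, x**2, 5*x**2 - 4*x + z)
(0, 2 - 10*x, 2*x + 4)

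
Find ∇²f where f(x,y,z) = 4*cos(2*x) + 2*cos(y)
-16*cos(2*x) - 2*cos(y)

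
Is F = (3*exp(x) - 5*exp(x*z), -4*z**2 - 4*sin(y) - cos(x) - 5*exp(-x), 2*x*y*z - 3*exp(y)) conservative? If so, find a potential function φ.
No, ∇×F = (2*x*z + 8*z - 3*exp(y), -5*x*exp(x*z) - 2*y*z, sin(x) + 5*exp(-x)) ≠ 0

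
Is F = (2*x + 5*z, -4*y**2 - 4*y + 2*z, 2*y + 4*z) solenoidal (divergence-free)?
No, ∇·F = 2 - 8*y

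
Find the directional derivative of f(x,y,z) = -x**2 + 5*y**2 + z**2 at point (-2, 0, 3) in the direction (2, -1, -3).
-5*sqrt(14)/7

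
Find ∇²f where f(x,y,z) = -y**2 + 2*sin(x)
-2*sin(x) - 2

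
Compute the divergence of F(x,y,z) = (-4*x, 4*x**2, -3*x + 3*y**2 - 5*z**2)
-10*z - 4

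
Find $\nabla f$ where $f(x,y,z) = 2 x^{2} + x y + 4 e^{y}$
(4*x + y, x + 4*exp(y), 0)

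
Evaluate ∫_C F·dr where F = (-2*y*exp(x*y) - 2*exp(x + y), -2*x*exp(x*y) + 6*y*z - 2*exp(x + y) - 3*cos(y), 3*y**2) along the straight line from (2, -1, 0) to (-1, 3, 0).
-2*exp(2) - 3*sin(1) - 3*sin(3) - 2*exp(-3) + 2*exp(-2) + 2*E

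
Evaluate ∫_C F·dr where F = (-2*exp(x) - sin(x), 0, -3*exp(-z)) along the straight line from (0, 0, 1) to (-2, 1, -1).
-3*exp(-1) + cos(2) - 2*exp(-2) + 1 + 3*E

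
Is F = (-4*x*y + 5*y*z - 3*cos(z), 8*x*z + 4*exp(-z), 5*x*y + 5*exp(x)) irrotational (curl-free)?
No, ∇×F = (-3*x + 4*exp(-z), -5*exp(x) + 3*sin(z), 4*x + 3*z)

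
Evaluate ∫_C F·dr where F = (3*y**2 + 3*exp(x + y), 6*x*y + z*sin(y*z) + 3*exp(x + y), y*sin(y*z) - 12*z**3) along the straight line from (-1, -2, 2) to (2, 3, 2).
-cos(6) + cos(4) - 3*exp(-3) + 66 + 3*exp(5)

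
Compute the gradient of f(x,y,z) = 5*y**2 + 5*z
(0, 10*y, 5)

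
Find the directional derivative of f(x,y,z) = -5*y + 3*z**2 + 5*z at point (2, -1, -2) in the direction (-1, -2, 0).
2*sqrt(5)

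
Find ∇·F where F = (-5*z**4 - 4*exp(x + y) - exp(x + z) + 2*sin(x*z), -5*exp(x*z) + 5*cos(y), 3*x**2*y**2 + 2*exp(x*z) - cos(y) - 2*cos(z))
2*x*exp(x*z) + 2*z*cos(x*z) - 4*exp(x + y) - exp(x + z) - 5*sin(y) + 2*sin(z)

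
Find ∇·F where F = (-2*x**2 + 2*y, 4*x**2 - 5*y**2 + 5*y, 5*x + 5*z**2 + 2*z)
-4*x - 10*y + 10*z + 7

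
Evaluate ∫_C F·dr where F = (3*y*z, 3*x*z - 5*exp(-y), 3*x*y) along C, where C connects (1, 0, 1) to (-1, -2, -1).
-11 + 5*exp(2)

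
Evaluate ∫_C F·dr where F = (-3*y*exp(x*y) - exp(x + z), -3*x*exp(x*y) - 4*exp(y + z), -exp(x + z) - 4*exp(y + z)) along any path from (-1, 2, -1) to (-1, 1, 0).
4*(1 - E)*exp(-2)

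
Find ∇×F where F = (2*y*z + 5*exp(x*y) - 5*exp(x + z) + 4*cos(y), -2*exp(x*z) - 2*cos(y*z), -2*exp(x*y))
(-2*x*exp(x*y) + 2*x*exp(x*z) - 2*y*sin(y*z), 2*y*exp(x*y) + 2*y - 5*exp(x + z), -5*x*exp(x*y) - 2*z*exp(x*z) - 2*z + 4*sin(y))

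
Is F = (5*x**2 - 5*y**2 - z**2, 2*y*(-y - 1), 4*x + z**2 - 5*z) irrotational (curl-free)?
No, ∇×F = (0, -2*z - 4, 10*y)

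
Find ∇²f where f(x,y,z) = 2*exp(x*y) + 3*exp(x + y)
2*x**2*exp(x*y) + 2*y**2*exp(x*y) + 6*exp(x + y)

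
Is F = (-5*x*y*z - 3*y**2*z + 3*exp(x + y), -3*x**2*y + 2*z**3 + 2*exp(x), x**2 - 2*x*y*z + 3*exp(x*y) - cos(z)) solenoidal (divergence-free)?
No, ∇·F = -3*x**2 - 2*x*y - 5*y*z + 3*exp(x + y) + sin(z)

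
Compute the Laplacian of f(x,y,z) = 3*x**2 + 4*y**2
14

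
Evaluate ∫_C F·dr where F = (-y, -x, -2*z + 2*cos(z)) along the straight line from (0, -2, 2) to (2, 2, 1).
-2*sin(2) - 1 + 2*sin(1)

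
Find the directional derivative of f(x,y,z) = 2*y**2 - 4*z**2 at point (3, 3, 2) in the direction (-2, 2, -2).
28*sqrt(3)/3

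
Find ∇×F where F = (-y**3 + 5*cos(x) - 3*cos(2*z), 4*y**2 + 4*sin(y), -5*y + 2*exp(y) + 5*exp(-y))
(2*exp(y) - 5 - 5*exp(-y), 6*sin(2*z), 3*y**2)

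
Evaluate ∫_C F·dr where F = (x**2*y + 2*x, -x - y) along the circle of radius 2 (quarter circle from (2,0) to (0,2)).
-2*pi - 6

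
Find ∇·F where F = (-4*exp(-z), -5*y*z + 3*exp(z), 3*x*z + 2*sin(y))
3*x - 5*z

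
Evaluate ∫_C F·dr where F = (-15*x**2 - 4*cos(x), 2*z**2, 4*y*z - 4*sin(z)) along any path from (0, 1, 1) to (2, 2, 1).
-38 - 4*sin(2)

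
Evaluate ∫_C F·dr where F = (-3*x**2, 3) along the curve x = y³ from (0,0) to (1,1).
2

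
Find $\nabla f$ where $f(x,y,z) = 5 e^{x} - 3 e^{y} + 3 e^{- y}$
(5*exp(x), -6*cosh(y), 0)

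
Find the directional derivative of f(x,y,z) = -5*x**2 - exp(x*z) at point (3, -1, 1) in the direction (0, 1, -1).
3*sqrt(2)*exp(3)/2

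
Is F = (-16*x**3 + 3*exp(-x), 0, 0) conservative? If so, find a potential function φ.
Yes, F is conservative. φ = -4*x**4 - 3*exp(-x)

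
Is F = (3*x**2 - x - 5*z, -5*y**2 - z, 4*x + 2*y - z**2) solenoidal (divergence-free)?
No, ∇·F = 6*x - 10*y - 2*z - 1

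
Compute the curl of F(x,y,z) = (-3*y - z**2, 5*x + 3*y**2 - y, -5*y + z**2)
(-5, -2*z, 8)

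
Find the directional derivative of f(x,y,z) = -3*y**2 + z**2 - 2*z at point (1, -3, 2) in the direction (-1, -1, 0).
-9*sqrt(2)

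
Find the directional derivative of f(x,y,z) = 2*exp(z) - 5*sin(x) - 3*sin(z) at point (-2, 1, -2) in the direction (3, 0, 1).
sqrt(10)*(1 - 9*exp(2)*cos(2))*exp(-2)/5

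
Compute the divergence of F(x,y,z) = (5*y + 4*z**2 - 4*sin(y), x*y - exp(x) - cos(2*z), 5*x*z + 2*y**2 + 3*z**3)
6*x + 9*z**2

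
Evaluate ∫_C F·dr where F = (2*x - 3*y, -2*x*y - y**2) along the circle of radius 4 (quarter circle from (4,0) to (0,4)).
-80 + 12*pi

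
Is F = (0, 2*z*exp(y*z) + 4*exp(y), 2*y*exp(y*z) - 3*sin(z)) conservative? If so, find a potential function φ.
Yes, F is conservative. φ = 4*exp(y) + 2*exp(y*z) + 3*cos(z)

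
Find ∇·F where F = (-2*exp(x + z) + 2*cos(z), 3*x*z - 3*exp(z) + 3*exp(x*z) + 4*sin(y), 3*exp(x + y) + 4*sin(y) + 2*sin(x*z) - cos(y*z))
2*x*cos(x*z) + y*sin(y*z) - 2*exp(x + z) + 4*cos(y)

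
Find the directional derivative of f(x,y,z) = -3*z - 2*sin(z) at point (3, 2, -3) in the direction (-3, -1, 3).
-3*sqrt(19)*(2*cos(3) + 3)/19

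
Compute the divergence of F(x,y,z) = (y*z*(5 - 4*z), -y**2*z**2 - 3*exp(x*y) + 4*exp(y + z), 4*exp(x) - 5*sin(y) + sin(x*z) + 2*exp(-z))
-3*x*exp(x*y) + x*cos(x*z) - 2*y*z**2 + 4*exp(y + z) - 2*exp(-z)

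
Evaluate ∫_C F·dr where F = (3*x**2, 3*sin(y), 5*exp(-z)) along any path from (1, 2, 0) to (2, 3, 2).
3*cos(2) - 5*exp(-2) - 3*cos(3) + 12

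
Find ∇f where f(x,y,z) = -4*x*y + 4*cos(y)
(-4*y, -4*x - 4*sin(y), 0)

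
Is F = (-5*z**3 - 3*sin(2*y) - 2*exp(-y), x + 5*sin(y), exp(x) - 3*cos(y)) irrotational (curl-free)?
No, ∇×F = (3*sin(y), -15*z**2 - exp(x), 6*cos(2*y) + 1 - 2*exp(-y))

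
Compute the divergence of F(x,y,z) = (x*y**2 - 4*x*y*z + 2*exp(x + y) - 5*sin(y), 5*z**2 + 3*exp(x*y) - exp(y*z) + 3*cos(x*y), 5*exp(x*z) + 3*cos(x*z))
3*x*exp(x*y) + 5*x*exp(x*z) - 3*x*sin(x*y) - 3*x*sin(x*z) + y**2 - 4*y*z - z*exp(y*z) + 2*exp(x + y)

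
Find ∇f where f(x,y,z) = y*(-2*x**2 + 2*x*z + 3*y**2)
(2*y*(-2*x + z), -2*x**2 + 2*x*z + 9*y**2, 2*x*y)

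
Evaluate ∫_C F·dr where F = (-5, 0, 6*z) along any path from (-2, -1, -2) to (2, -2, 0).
-32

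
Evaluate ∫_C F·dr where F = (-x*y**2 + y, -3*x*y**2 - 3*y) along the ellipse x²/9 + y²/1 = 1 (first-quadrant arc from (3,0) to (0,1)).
3/4 - 21*pi/16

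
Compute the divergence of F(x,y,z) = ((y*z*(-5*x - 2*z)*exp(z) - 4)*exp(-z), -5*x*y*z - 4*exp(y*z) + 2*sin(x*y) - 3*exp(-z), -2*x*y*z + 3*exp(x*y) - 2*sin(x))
-2*x*y - 5*x*z + 2*x*cos(x*y) - 5*y*z - 4*z*exp(y*z)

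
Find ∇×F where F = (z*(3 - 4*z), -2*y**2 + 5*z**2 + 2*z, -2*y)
(-10*z - 4, 3 - 8*z, 0)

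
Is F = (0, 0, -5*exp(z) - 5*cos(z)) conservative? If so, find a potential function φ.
Yes, F is conservative. φ = -5*exp(z) - 5*sin(z)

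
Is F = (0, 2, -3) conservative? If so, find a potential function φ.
Yes, F is conservative. φ = 2*y - 3*z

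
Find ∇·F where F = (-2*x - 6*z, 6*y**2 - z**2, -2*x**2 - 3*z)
12*y - 5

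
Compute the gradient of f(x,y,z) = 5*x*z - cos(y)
(5*z, sin(y), 5*x)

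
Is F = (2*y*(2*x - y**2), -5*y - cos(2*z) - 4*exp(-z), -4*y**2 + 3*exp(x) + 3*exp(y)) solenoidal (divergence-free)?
No, ∇·F = 4*y - 5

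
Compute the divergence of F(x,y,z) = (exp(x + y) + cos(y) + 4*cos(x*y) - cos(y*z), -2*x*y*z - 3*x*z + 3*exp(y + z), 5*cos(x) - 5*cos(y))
-2*x*z - 4*y*sin(x*y) + exp(x + y) + 3*exp(y + z)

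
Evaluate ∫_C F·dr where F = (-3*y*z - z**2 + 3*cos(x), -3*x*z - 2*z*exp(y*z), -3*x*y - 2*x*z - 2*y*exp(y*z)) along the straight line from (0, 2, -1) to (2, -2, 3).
-2*exp(-6) + 2*exp(-2) + 3*sin(2) + 18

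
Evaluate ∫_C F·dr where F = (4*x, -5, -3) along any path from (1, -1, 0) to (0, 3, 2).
-28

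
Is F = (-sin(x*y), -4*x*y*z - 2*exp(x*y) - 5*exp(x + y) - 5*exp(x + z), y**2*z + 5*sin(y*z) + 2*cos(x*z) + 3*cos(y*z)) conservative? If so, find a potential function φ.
No, ∇×F = (4*x*y + 2*y*z - 3*z*sin(y*z) + 5*z*cos(y*z) + 5*exp(x + z), 2*z*sin(x*z), x*cos(x*y) - 4*y*z - 2*y*exp(x*y) - 5*exp(x + y) - 5*exp(x + z)) ≠ 0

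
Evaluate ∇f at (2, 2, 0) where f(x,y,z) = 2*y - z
(0, 2, -1)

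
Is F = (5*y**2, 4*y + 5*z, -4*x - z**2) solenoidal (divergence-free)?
No, ∇·F = 4 - 2*z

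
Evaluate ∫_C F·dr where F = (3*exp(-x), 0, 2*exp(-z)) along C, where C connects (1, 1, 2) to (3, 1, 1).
(-3 + 2*E + exp(2))*exp(-3)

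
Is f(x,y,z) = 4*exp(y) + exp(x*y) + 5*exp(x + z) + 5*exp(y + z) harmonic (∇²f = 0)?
No, ∇²f = x**2*exp(x*y) + y**2*exp(x*y) + 4*exp(y) + 10*exp(x + z) + 10*exp(y + z)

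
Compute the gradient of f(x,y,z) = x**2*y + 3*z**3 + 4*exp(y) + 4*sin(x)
(2*x*y + 4*cos(x), x**2 + 4*exp(y), 9*z**2)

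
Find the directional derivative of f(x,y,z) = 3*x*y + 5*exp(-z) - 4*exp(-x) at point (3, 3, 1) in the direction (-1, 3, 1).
sqrt(11)*(-5*exp(2) - 4 + 18*exp(3))*exp(-3)/11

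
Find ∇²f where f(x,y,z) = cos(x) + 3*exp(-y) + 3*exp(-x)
-cos(x) + 3*exp(-y) + 3*exp(-x)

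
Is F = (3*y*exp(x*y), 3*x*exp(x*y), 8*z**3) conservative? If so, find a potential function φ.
Yes, F is conservative. φ = 2*z**4 + 3*exp(x*y)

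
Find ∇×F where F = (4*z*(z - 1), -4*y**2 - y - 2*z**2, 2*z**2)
(4*z, 8*z - 4, 0)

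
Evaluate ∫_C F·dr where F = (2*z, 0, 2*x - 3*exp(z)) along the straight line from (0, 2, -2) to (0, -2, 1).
3*(1 - exp(3))*exp(-2)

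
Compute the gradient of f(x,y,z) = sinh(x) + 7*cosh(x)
(7*sinh(x) + cosh(x), 0, 0)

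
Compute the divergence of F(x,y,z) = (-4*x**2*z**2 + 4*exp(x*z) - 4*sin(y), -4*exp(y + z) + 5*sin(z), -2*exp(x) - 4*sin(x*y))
-8*x*z**2 + 4*z*exp(x*z) - 4*exp(y + z)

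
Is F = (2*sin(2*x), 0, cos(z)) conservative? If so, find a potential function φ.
Yes, F is conservative. φ = sin(z) - cos(2*x)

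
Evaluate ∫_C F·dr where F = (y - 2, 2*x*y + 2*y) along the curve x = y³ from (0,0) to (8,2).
64/5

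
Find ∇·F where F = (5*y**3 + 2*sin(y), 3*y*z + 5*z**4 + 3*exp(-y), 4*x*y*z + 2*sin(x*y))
4*x*y + 3*z - 3*exp(-y)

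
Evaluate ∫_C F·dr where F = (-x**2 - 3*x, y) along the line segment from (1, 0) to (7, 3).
-363/2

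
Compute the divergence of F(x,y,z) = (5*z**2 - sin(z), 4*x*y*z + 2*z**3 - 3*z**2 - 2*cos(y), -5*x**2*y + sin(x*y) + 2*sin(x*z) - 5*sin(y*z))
4*x*z + 2*x*cos(x*z) - 5*y*cos(y*z) + 2*sin(y)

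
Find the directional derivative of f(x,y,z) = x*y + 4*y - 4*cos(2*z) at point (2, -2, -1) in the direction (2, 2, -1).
8*sin(2)/3 + 8/3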